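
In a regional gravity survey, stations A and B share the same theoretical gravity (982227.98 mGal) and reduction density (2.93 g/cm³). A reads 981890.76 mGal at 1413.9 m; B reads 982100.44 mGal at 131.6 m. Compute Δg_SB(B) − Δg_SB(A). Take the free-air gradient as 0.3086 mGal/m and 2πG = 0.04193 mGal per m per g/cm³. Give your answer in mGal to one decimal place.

-28.5

Δg_SB(A) = 981890.76 − 982227.98 + 0.3086×1413.9 − 0.04193×2.93×1413.9 = -74.60 mGal
Δg_SB(B) = 982100.44 − 982227.98 + 0.3086×131.6 − 0.04193×2.93×131.6 = -103.10 mGal
Difference = -103.10 − (-74.60) = -28.50 mGal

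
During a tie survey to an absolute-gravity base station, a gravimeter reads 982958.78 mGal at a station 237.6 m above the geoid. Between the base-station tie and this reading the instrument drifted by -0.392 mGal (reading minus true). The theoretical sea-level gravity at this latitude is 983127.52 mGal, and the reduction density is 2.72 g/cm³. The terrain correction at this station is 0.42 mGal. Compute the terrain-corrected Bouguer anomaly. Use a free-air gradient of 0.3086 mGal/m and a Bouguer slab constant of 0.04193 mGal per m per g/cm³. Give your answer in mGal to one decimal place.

Drift-corrected reading = 982958.78 − (-0.392) = 982959.172 mGal
Free-air correction = 0.3086 × 237.6 = 73.32 mGal
Free-air anomaly = 982959.172 − 983127.52 + (73.32) = -95.028 mGal
Bouguer slab correction = 0.04193 × 2.72 × 237.6 = 27.10 mGal
Simple Bouguer anomaly = -95.028 − (27.10) = -122.128 mGal
Complete Bouguer anomaly = -122.128 + 0.42 = -121.708 mGal

-121.7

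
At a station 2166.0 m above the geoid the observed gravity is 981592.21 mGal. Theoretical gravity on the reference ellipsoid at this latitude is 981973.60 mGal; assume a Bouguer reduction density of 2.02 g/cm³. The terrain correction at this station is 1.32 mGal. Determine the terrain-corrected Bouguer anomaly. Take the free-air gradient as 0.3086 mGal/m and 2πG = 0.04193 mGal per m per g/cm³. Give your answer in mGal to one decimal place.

104.9

Free-air correction = 0.3086 × 2166.0 = 668.43 mGal
Free-air anomaly = 981592.21 − 981973.60 + (668.43) = 287.04 mGal
Bouguer slab correction = 0.04193 × 2.02 × 2166.0 = 183.46 mGal
Simple Bouguer anomaly = 287.04 − (183.46) = 103.58 mGal
Complete Bouguer anomaly = 103.58 + 1.32 = 104.90 mGal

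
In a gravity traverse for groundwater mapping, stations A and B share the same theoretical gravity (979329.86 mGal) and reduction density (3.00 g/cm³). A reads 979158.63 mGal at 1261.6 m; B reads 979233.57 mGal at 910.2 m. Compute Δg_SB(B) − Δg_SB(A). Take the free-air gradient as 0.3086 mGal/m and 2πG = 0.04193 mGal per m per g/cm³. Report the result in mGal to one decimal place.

Δg_SB(A) = 979158.63 − 979329.86 + 0.3086×1261.6 − 0.04193×3.00×1261.6 = 59.40 mGal
Δg_SB(B) = 979233.57 − 979329.86 + 0.3086×910.2 − 0.04193×3.00×910.2 = 70.10 mGal
Difference = 70.10 − (59.40) = 10.70 mGal

10.7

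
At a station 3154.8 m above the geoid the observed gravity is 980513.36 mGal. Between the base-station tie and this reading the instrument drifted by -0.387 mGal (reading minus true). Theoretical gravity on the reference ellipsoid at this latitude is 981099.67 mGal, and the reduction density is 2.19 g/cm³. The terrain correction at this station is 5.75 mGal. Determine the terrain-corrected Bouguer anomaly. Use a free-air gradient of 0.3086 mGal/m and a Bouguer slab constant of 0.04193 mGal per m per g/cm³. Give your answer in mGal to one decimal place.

Drift-corrected reading = 980513.36 − (-0.387) = 980513.747 mGal
Free-air correction = 0.3086 × 3154.8 = 973.57 mGal
Free-air anomaly = 980513.747 − 981099.67 + (973.57) = 387.647 mGal
Bouguer slab correction = 0.04193 × 2.19 × 3154.8 = 289.69 mGal
Simple Bouguer anomaly = 387.647 − (289.69) = 97.957 mGal
Complete Bouguer anomaly = 97.957 + 5.75 = 103.707 mGal

103.7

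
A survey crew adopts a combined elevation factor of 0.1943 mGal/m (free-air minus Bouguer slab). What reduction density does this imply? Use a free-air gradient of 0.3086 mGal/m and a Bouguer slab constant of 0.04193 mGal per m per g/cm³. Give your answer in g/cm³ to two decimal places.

2.73

0.1943 = 0.3086 − 0.04193 × ρ
ρ = (0.3086 − 0.1943) / 0.04193 = 2.73 g/cm³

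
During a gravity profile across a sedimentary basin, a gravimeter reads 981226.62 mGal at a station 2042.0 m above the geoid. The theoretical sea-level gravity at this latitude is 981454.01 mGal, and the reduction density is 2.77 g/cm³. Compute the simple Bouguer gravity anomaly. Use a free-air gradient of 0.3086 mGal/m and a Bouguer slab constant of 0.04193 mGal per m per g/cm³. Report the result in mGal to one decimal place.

Free-air correction = 0.3086 × 2042.0 = 630.16 mGal
Free-air anomaly = 981226.62 − 981454.01 + (630.16) = 402.77 mGal
Bouguer slab correction = 0.04193 × 2.77 × 2042.0 = 237.17 mGal
Simple Bouguer anomaly = 402.77 − (237.17) = 165.60 mGal

165.6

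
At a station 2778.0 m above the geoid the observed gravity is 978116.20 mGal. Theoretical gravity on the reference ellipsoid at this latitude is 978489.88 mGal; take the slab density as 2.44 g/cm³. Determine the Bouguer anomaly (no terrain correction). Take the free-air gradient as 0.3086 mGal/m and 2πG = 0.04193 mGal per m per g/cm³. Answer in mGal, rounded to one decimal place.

199.4

Free-air correction = 0.3086 × 2778.0 = 857.29 mGal
Free-air anomaly = 978116.20 − 978489.88 + (857.29) = 483.61 mGal
Bouguer slab correction = 0.04193 × 2.44 × 2778.0 = 284.21 mGal
Simple Bouguer anomaly = 483.61 − (284.21) = 199.40 mGal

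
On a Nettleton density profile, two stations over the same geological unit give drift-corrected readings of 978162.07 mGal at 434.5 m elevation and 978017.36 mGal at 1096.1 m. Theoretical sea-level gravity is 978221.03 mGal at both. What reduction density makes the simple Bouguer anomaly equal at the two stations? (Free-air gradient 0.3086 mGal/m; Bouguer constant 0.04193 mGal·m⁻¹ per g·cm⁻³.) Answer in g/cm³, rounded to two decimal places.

2.14

Δg_obs = 978017.36 − 978162.07 = -144.71 mGal over Δh = 1096.1 − 434.5 = 661.6 m
Equal Bouguer anomalies ⇒ Δg_obs + (0.3086 − 0.04193ρ)·Δh = 0
0.3086 − 0.04193ρ = −Δg_obs/Δh = 0.21873
ρ = (0.3086 − 0.21873) / 0.04193 = 2.14 g/cm³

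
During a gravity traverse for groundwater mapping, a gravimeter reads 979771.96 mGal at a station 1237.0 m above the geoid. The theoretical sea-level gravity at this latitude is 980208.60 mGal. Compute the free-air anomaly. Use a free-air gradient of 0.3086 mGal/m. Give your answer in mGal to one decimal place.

-54.9

Free-air correction = 0.3086 × 1237.0 = 381.74 mGal
Free-air anomaly = 979771.96 − 980208.60 + (381.74) = -54.90 mGal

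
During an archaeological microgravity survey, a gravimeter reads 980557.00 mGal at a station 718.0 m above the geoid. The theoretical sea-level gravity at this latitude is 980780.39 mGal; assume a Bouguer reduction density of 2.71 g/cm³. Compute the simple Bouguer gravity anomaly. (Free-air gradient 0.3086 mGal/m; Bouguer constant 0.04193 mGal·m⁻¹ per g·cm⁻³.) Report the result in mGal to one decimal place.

-83.4

Free-air correction = 0.3086 × 718.0 = 221.57 mGal
Free-air anomaly = 980557.00 − 980780.39 + (221.57) = -1.82 mGal
Bouguer slab correction = 0.04193 × 2.71 × 718.0 = 81.59 mGal
Simple Bouguer anomaly = -1.82 − (81.59) = -83.41 mGal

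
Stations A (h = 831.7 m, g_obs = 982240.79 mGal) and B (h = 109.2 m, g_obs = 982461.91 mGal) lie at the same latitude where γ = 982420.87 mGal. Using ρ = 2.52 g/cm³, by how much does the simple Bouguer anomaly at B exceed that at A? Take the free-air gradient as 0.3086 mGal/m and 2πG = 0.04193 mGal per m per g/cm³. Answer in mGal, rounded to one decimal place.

74.5

Δg_SB(A) = 982240.79 − 982420.87 + 0.3086×831.7 − 0.04193×2.52×831.7 = -11.30 mGal
Δg_SB(B) = 982461.91 − 982420.87 + 0.3086×109.2 − 0.04193×2.52×109.2 = 63.20 mGal
Difference = 63.20 − (-11.30) = 74.50 mGal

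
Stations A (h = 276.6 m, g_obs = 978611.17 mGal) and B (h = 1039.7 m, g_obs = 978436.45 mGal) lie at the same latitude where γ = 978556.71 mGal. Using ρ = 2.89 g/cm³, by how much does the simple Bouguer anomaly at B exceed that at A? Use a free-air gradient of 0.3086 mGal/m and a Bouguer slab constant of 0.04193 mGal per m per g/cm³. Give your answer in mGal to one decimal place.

-31.7

Δg_SB(A) = 978611.17 − 978556.71 + 0.3086×276.6 − 0.04193×2.89×276.6 = 106.30 mGal
Δg_SB(B) = 978436.45 − 978556.71 + 0.3086×1039.7 − 0.04193×2.89×1039.7 = 74.60 mGal
Difference = 74.60 − (106.30) = -31.70 mGal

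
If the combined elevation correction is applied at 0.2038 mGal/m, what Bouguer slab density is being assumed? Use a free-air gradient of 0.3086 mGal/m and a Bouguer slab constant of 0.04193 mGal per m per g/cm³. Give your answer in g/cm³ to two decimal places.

0.2038 = 0.3086 − 0.04193 × ρ
ρ = (0.3086 − 0.2038) / 0.04193 = 2.50 g/cm³

2.50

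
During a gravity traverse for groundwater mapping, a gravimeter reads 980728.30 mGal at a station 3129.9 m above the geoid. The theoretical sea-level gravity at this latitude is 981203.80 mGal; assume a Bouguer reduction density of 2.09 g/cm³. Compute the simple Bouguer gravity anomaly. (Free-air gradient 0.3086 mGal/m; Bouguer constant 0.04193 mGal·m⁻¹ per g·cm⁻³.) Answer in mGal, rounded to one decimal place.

Free-air correction = 0.3086 × 3129.9 = 965.89 mGal
Free-air anomaly = 980728.30 − 981203.80 + (965.89) = 490.39 mGal
Bouguer slab correction = 0.04193 × 2.09 × 3129.9 = 274.28 mGal
Simple Bouguer anomaly = 490.39 − (274.28) = 216.11 mGal

216.1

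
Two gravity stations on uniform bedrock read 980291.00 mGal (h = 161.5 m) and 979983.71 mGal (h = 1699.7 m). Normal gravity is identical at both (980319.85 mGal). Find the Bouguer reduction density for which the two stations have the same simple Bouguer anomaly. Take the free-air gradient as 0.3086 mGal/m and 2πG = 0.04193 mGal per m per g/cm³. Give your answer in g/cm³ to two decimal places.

2.60

Δg_obs = 979983.71 − 980291.00 = -307.29 mGal over Δh = 1699.7 − 161.5 = 1538.2 m
Equal Bouguer anomalies ⇒ Δg_obs + (0.3086 − 0.04193ρ)·Δh = 0
0.3086 − 0.04193ρ = −Δg_obs/Δh = 0.19977
ρ = (0.3086 − 0.19977) / 0.04193 = 2.60 g/cm³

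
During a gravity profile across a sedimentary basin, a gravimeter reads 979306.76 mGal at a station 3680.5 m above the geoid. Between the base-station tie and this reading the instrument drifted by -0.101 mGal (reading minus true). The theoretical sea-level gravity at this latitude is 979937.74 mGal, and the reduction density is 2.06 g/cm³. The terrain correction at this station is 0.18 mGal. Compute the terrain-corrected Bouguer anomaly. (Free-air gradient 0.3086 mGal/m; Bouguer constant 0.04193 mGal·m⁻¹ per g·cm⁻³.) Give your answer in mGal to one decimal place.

Drift-corrected reading = 979306.76 − (-0.101) = 979306.861 mGal
Free-air correction = 0.3086 × 3680.5 = 1135.80 mGal
Free-air anomaly = 979306.861 − 979937.74 + (1135.80) = 504.921 mGal
Bouguer slab correction = 0.04193 × 2.06 × 3680.5 = 317.91 mGal
Simple Bouguer anomaly = 504.921 − (317.91) = 187.011 mGal
Complete Bouguer anomaly = 187.011 + 0.18 = 187.191 mGal

187.2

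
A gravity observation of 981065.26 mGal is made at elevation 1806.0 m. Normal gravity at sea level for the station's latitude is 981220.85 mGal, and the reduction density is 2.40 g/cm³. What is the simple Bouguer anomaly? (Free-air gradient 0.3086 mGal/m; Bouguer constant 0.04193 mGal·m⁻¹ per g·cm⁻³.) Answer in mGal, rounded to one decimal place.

Free-air correction = 0.3086 × 1806.0 = 557.33 mGal
Free-air anomaly = 981065.26 − 981220.85 + (557.33) = 401.74 mGal
Bouguer slab correction = 0.04193 × 2.40 × 1806.0 = 181.74 mGal
Simple Bouguer anomaly = 401.74 − (181.74) = 220.00 mGal

220.0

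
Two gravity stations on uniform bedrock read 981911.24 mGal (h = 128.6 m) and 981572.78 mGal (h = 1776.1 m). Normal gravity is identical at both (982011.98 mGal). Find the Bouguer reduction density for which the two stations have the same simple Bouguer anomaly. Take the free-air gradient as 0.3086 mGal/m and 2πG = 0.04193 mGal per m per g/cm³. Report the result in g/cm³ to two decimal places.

2.46

Δg_obs = 981572.78 − 981911.24 = -338.46 mGal over Δh = 1776.1 − 128.6 = 1647.5 m
Equal Bouguer anomalies ⇒ Δg_obs + (0.3086 − 0.04193ρ)·Δh = 0
0.3086 − 0.04193ρ = −Δg_obs/Δh = 0.20544
ρ = (0.3086 − 0.20544) / 0.04193 = 2.46 g/cm³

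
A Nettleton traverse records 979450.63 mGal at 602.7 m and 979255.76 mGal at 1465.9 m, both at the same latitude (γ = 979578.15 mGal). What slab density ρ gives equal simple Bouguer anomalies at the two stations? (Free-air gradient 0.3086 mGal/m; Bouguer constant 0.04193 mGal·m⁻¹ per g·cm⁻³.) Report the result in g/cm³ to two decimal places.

1.98

Δg_obs = 979255.76 − 979450.63 = -194.87 mGal over Δh = 1465.9 − 602.7 = 863.2 m
Equal Bouguer anomalies ⇒ Δg_obs + (0.3086 − 0.04193ρ)·Δh = 0
0.3086 − 0.04193ρ = −Δg_obs/Δh = 0.22575
ρ = (0.3086 − 0.22575) / 0.04193 = 1.98 g/cm³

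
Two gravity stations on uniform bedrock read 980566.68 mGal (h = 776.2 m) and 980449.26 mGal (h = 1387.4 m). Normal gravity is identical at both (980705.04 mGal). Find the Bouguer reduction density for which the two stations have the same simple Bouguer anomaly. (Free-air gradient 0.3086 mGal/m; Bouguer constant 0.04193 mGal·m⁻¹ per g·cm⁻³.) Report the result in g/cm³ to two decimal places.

2.78

Δg_obs = 980449.26 − 980566.68 = -117.42 mGal over Δh = 1387.4 − 776.2 = 611.2 m
Equal Bouguer anomalies ⇒ Δg_obs + (0.3086 − 0.04193ρ)·Δh = 0
0.3086 − 0.04193ρ = −Δg_obs/Δh = 0.19211
ρ = (0.3086 − 0.19211) / 0.04193 = 2.78 g/cm³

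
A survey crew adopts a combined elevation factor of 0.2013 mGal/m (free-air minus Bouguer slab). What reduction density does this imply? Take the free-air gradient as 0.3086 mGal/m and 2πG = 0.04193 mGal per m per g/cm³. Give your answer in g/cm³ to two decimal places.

0.2013 = 0.3086 − 0.04193 × ρ
ρ = (0.3086 − 0.2013) / 0.04193 = 2.56 g/cm³

2.56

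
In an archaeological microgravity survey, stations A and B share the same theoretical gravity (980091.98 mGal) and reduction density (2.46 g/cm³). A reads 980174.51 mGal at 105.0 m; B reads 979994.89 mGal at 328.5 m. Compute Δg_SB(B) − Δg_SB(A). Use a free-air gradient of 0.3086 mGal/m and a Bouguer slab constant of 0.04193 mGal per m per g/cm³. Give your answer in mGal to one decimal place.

-133.7

Δg_SB(A) = 980174.51 − 980091.98 + 0.3086×105.0 − 0.04193×2.46×105.0 = 104.10 mGal
Δg_SB(B) = 979994.89 − 980091.98 + 0.3086×328.5 − 0.04193×2.46×328.5 = -29.60 mGal
Difference = -29.60 − (104.10) = -133.70 mGal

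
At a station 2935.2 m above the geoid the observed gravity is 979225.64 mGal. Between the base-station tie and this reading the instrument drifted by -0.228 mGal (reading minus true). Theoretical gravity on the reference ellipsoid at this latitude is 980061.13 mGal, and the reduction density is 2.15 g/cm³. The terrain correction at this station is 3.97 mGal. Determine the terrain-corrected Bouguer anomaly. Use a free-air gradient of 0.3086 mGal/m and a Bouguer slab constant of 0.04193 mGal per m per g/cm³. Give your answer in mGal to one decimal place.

-190.1

Drift-corrected reading = 979225.64 − (-0.228) = 979225.868 mGal
Free-air correction = 0.3086 × 2935.2 = 905.80 mGal
Free-air anomaly = 979225.868 − 980061.13 + (905.80) = 70.538 mGal
Bouguer slab correction = 0.04193 × 2.15 × 2935.2 = 264.61 mGal
Simple Bouguer anomaly = 70.538 − (264.61) = -194.072 mGal
Complete Bouguer anomaly = -194.072 + 3.97 = -190.102 mGal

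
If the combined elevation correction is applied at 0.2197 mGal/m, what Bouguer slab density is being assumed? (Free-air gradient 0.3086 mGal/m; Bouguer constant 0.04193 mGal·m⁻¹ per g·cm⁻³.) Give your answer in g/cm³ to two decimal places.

2.12

0.2197 = 0.3086 − 0.04193 × ρ
ρ = (0.3086 − 0.2197) / 0.04193 = 2.12 g/cm³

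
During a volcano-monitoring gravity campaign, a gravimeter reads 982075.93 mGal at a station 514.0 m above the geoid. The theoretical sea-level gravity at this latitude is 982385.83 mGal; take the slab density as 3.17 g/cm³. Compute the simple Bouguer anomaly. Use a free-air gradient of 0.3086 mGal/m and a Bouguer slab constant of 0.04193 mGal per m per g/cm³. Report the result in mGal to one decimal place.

Free-air correction = 0.3086 × 514.0 = 158.62 mGal
Free-air anomaly = 982075.93 − 982385.83 + (158.62) = -151.28 mGal
Bouguer slab correction = 0.04193 × 3.17 × 514.0 = 68.32 mGal
Simple Bouguer anomaly = -151.28 − (68.32) = -219.60 mGal

-219.6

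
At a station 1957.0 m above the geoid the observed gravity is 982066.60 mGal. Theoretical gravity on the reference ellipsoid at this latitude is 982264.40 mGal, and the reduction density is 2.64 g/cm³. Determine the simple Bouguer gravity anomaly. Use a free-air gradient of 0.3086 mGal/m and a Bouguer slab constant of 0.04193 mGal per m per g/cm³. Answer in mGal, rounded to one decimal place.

Free-air correction = 0.3086 × 1957.0 = 603.93 mGal
Free-air anomaly = 982066.60 − 982264.40 + (603.93) = 406.13 mGal
Bouguer slab correction = 0.04193 × 2.64 × 1957.0 = 216.63 mGal
Simple Bouguer anomaly = 406.13 − (216.63) = 189.50 mGal

189.5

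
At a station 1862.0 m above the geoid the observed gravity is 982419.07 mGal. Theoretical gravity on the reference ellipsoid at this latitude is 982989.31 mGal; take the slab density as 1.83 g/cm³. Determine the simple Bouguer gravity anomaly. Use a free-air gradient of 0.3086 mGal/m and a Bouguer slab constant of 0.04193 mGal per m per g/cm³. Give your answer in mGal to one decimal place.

Free-air correction = 0.3086 × 1862.0 = 574.61 mGal
Free-air anomaly = 982419.07 − 982989.31 + (574.61) = 4.37 mGal
Bouguer slab correction = 0.04193 × 1.83 × 1862.0 = 142.87 mGal
Simple Bouguer anomaly = 4.37 − (142.87) = -138.50 mGal

-138.5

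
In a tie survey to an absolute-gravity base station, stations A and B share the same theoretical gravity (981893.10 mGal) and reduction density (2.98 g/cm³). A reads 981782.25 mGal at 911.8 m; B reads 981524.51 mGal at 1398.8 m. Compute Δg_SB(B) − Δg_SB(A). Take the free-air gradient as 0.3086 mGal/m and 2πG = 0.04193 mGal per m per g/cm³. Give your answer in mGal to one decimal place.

-168.3

Δg_SB(A) = 981782.25 − 981893.10 + 0.3086×911.8 − 0.04193×2.98×911.8 = 56.60 mGal
Δg_SB(B) = 981524.51 − 981893.10 + 0.3086×1398.8 − 0.04193×2.98×1398.8 = -111.70 mGal
Difference = -111.70 − (56.60) = -168.30 mGal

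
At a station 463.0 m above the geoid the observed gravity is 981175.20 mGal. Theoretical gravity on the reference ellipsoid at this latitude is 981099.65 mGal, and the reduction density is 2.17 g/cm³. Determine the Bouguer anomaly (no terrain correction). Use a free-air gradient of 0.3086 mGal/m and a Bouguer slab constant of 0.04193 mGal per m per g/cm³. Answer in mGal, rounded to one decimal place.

Free-air correction = 0.3086 × 463.0 = 142.88 mGal
Free-air anomaly = 981175.20 − 981099.65 + (142.88) = 218.43 mGal
Bouguer slab correction = 0.04193 × 2.17 × 463.0 = 42.13 mGal
Simple Bouguer anomaly = 218.43 − (42.13) = 176.30 mGal

176.3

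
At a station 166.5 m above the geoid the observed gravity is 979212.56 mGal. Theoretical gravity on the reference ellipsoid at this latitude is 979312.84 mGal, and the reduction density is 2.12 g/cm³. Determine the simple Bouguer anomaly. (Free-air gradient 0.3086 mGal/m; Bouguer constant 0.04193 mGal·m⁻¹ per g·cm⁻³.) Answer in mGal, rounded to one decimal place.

Free-air correction = 0.3086 × 166.5 = 51.38 mGal
Free-air anomaly = 979212.56 − 979312.84 + (51.38) = -48.90 mGal
Bouguer slab correction = 0.04193 × 2.12 × 166.5 = 14.80 mGal
Simple Bouguer anomaly = -48.90 − (14.80) = -63.70 mGal

-63.7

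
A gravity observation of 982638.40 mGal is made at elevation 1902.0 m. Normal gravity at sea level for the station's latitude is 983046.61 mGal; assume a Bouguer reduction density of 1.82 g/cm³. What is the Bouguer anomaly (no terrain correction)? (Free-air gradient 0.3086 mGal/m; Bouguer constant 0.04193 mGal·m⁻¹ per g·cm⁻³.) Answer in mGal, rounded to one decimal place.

Free-air correction = 0.3086 × 1902.0 = 586.96 mGal
Free-air anomaly = 982638.40 − 983046.61 + (586.96) = 178.75 mGal
Bouguer slab correction = 0.04193 × 1.82 × 1902.0 = 145.15 mGal
Simple Bouguer anomaly = 178.75 − (145.15) = 33.60 mGal

33.6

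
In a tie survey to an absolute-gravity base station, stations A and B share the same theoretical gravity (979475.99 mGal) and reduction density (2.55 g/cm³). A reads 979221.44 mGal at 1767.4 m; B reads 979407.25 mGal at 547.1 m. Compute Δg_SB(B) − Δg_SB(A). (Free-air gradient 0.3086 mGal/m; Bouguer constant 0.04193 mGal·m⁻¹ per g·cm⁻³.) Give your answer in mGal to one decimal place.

Δg_SB(A) = 979221.44 − 979475.99 + 0.3086×1767.4 − 0.04193×2.55×1767.4 = 101.90 mGal
Δg_SB(B) = 979407.25 − 979475.99 + 0.3086×547.1 − 0.04193×2.55×547.1 = 41.60 mGal
Difference = 41.60 − (101.90) = -60.30 mGal

-60.3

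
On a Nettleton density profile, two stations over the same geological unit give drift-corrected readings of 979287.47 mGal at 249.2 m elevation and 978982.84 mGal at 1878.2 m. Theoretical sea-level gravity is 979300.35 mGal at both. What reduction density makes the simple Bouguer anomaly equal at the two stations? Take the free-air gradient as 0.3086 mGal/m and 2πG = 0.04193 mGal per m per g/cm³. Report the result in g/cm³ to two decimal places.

2.90

Δg_obs = 978982.84 − 979287.47 = -304.63 mGal over Δh = 1878.2 − 249.2 = 1629.0 m
Equal Bouguer anomalies ⇒ Δg_obs + (0.3086 − 0.04193ρ)·Δh = 0
0.3086 − 0.04193ρ = −Δg_obs/Δh = 0.18700
ρ = (0.3086 − 0.18700) / 0.04193 = 2.90 g/cm³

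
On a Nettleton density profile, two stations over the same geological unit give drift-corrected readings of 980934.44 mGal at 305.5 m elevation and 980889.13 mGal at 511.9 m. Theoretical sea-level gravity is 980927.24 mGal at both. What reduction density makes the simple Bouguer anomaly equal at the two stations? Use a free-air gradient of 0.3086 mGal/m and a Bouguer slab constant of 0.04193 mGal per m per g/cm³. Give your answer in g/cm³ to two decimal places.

Δg_obs = 980889.13 − 980934.44 = -45.31 mGal over Δh = 511.9 − 305.5 = 206.4 m
Equal Bouguer anomalies ⇒ Δg_obs + (0.3086 − 0.04193ρ)·Δh = 0
0.3086 − 0.04193ρ = −Δg_obs/Δh = 0.21953
ρ = (0.3086 − 0.21953) / 0.04193 = 2.12 g/cm³

2.12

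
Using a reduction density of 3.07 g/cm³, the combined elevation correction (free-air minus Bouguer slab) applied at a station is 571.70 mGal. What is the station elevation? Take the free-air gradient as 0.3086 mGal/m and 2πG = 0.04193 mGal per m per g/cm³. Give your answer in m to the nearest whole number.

3178

Combined gradient = 0.3086 − 0.04193 × 3.07 = 0.1798749 mGal/m
h = 571.70 / 0.1798749 = 3178.32 m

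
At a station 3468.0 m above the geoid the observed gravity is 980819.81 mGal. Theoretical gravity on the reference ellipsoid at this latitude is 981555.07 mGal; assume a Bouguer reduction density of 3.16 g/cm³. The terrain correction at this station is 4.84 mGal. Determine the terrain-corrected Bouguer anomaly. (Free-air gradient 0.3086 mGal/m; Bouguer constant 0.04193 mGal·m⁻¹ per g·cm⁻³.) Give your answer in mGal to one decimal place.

Free-air correction = 0.3086 × 3468.0 = 1070.22 mGal
Free-air anomaly = 980819.81 − 981555.07 + (1070.22) = 334.96 mGal
Bouguer slab correction = 0.04193 × 3.16 × 3468.0 = 459.51 mGal
Simple Bouguer anomaly = 334.96 − (459.51) = -124.55 mGal
Complete Bouguer anomaly = -124.55 + 4.84 = -119.71 mGal

-119.7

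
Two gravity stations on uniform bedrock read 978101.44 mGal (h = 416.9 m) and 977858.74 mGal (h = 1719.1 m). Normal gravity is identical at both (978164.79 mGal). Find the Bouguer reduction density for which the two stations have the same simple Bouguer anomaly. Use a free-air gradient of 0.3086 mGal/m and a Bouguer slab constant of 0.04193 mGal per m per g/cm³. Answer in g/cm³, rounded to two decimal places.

2.91

Δg_obs = 977858.74 − 978101.44 = -242.70 mGal over Δh = 1719.1 − 416.9 = 1302.2 m
Equal Bouguer anomalies ⇒ Δg_obs + (0.3086 − 0.04193ρ)·Δh = 0
0.3086 − 0.04193ρ = −Δg_obs/Δh = 0.18638
ρ = (0.3086 − 0.18638) / 0.04193 = 2.91 g/cm³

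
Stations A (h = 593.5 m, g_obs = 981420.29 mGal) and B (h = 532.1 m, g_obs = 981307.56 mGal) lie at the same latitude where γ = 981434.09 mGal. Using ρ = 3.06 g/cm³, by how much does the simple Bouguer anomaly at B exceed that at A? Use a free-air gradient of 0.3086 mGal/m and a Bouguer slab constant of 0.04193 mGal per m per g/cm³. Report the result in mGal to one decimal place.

Δg_SB(A) = 981420.29 − 981434.09 + 0.3086×593.5 − 0.04193×3.06×593.5 = 93.20 mGal
Δg_SB(B) = 981307.56 − 981434.09 + 0.3086×532.1 − 0.04193×3.06×532.1 = -30.60 mGal
Difference = -30.60 − (93.20) = -123.80 mGal

-123.8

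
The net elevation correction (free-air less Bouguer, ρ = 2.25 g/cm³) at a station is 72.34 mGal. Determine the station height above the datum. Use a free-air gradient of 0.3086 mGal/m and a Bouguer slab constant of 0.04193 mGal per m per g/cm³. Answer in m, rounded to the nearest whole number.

Combined gradient = 0.3086 − 0.04193 × 2.25 = 0.2142575 mGal/m
h = 72.34 / 0.2142575 = 337.63 m

338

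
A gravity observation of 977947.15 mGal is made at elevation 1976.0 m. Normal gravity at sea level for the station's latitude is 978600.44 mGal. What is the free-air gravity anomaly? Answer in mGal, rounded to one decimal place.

Free-air correction = 0.3086 × 1976.0 = 609.79 mGal
Free-air anomaly = 977947.15 − 978600.44 + (609.79) = -43.50 mGal

-43.5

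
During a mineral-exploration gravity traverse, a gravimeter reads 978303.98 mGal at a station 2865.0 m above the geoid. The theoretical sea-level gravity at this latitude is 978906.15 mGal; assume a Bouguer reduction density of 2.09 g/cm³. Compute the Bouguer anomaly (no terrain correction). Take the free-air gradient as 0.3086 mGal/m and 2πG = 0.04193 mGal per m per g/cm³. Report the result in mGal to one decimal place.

Free-air correction = 0.3086 × 2865.0 = 884.14 mGal
Free-air anomaly = 978303.98 − 978906.15 + (884.14) = 281.97 mGal
Bouguer slab correction = 0.04193 × 2.09 × 2865.0 = 251.07 mGal
Simple Bouguer anomaly = 281.97 − (251.07) = 30.90 mGal

30.9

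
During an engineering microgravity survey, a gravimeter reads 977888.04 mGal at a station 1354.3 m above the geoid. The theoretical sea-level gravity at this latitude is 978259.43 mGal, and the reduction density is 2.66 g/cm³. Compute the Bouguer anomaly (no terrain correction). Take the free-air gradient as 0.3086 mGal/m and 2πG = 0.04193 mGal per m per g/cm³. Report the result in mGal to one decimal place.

-104.5

Free-air correction = 0.3086 × 1354.3 = 417.94 mGal
Free-air anomaly = 977888.04 − 978259.43 + (417.94) = 46.55 mGal
Bouguer slab correction = 0.04193 × 2.66 × 1354.3 = 151.05 mGal
Simple Bouguer anomaly = 46.55 − (151.05) = -104.50 mGal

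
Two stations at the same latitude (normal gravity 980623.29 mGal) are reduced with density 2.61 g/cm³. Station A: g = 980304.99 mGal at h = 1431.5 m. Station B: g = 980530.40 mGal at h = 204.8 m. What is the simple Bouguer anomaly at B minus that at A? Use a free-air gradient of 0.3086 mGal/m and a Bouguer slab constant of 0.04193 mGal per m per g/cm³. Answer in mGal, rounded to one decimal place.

Δg_SB(A) = 980304.99 − 980623.29 + 0.3086×1431.5 − 0.04193×2.61×1431.5 = -33.20 mGal
Δg_SB(B) = 980530.40 − 980623.29 + 0.3086×204.8 − 0.04193×2.61×204.8 = -52.10 mGal
Difference = -52.10 − (-33.20) = -18.90 mGal

-18.9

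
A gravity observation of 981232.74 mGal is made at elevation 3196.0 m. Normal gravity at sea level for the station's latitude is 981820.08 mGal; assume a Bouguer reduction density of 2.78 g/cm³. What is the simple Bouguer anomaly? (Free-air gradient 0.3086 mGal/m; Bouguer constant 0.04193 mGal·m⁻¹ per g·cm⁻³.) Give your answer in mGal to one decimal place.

26.4

Free-air correction = 0.3086 × 3196.0 = 986.29 mGal
Free-air anomaly = 981232.74 − 981820.08 + (986.29) = 398.95 mGal
Bouguer slab correction = 0.04193 × 2.78 × 3196.0 = 372.54 mGal
Simple Bouguer anomaly = 398.95 − (372.54) = 26.41 mGal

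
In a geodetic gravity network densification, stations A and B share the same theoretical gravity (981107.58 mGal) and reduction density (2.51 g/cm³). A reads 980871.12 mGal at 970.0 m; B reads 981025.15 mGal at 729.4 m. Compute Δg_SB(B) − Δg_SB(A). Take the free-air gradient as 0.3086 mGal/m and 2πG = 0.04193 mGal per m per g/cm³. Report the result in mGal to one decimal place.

105.1

Δg_SB(A) = 980871.12 − 981107.58 + 0.3086×970.0 − 0.04193×2.51×970.0 = -39.20 mGal
Δg_SB(B) = 981025.15 − 981107.58 + 0.3086×729.4 − 0.04193×2.51×729.4 = 65.90 mGal
Difference = 65.90 − (-39.20) = 105.10 mGal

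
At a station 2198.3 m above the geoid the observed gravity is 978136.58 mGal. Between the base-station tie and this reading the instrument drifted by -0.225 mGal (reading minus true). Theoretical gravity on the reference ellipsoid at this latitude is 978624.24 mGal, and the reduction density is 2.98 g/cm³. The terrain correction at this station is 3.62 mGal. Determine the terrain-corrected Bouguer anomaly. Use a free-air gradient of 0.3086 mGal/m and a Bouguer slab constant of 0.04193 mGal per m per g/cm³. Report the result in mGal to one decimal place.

Drift-corrected reading = 978136.58 − (-0.225) = 978136.805 mGal
Free-air correction = 0.3086 × 2198.3 = 678.40 mGal
Free-air anomaly = 978136.805 − 978624.24 + (678.40) = 190.965 mGal
Bouguer slab correction = 0.04193 × 2.98 × 2198.3 = 274.68 mGal
Simple Bouguer anomaly = 190.965 − (274.68) = -83.715 mGal
Complete Bouguer anomaly = -83.715 + 3.62 = -80.095 mGal

-80.1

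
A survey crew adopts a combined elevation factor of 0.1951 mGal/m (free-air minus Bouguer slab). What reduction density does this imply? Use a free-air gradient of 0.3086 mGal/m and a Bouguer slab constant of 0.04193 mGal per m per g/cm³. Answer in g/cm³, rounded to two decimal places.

0.1951 = 0.3086 − 0.04193 × ρ
ρ = (0.3086 − 0.1951) / 0.04193 = 2.71 g/cm³

2.71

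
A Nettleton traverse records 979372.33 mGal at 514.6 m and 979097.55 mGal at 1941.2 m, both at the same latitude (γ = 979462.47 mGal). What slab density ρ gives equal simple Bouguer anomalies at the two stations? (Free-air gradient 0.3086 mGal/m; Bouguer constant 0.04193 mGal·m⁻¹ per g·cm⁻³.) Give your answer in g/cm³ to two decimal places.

2.77

Δg_obs = 979097.55 − 979372.33 = -274.78 mGal over Δh = 1941.2 − 514.6 = 1426.6 m
Equal Bouguer anomalies ⇒ Δg_obs + (0.3086 − 0.04193ρ)·Δh = 0
0.3086 − 0.04193ρ = −Δg_obs/Δh = 0.19261
ρ = (0.3086 − 0.19261) / 0.04193 = 2.77 g/cm³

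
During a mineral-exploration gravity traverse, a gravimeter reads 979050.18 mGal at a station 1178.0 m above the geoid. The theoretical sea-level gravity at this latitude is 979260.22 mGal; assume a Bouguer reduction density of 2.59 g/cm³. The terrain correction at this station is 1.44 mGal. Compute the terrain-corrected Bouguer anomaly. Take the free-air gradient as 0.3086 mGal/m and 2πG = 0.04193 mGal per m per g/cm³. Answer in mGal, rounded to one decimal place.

27.0

Free-air correction = 0.3086 × 1178.0 = 363.53 mGal
Free-air anomaly = 979050.18 − 979260.22 + (363.53) = 153.49 mGal
Bouguer slab correction = 0.04193 × 2.59 × 1178.0 = 127.93 mGal
Simple Bouguer anomaly = 153.49 − (127.93) = 25.56 mGal
Complete Bouguer anomaly = 25.56 + 1.44 = 27.00 mGal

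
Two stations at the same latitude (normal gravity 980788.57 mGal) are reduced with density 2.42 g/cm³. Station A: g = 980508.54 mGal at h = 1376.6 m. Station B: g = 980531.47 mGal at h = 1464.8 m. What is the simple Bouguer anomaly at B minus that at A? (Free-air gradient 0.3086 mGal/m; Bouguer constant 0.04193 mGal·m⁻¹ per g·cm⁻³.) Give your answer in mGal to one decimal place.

41.2

Δg_SB(A) = 980508.54 − 980788.57 + 0.3086×1376.6 − 0.04193×2.42×1376.6 = 5.10 mGal
Δg_SB(B) = 980531.47 − 980788.57 + 0.3086×1464.8 − 0.04193×2.42×1464.8 = 46.30 mGal
Difference = 46.30 − (5.10) = 41.20 mGal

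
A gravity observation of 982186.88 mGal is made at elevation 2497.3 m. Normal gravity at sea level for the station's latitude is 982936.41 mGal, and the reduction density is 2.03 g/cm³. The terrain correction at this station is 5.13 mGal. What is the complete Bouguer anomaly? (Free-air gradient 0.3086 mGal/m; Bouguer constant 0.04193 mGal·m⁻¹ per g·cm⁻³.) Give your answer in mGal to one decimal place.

Free-air correction = 0.3086 × 2497.3 = 770.67 mGal
Free-air anomaly = 982186.88 − 982936.41 + (770.67) = 21.14 mGal
Bouguer slab correction = 0.04193 × 2.03 × 2497.3 = 212.56 mGal
Simple Bouguer anomaly = 21.14 − (212.56) = -191.42 mGal
Complete Bouguer anomaly = -191.42 + 5.13 = -186.29 mGal

-186.3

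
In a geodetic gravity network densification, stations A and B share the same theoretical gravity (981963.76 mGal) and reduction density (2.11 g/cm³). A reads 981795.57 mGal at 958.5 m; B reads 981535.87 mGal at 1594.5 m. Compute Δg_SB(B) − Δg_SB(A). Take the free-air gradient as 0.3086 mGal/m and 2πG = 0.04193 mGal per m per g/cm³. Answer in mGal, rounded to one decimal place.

-119.7

Δg_SB(A) = 981795.57 − 981963.76 + 0.3086×958.5 − 0.04193×2.11×958.5 = 42.80 mGal
Δg_SB(B) = 981535.87 − 981963.76 + 0.3086×1594.5 − 0.04193×2.11×1594.5 = -76.90 mGal
Difference = -76.90 − (42.80) = -119.70 mGal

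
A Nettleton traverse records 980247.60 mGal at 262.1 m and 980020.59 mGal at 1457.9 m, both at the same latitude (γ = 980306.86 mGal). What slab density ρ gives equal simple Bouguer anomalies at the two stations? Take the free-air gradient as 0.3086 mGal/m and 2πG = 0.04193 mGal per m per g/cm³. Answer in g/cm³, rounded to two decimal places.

Δg_obs = 980020.59 − 980247.60 = -227.01 mGal over Δh = 1457.9 − 262.1 = 1195.8 m
Equal Bouguer anomalies ⇒ Δg_obs + (0.3086 − 0.04193ρ)·Δh = 0
0.3086 − 0.04193ρ = −Δg_obs/Δh = 0.18984
ρ = (0.3086 − 0.18984) / 0.04193 = 2.83 g/cm³

2.83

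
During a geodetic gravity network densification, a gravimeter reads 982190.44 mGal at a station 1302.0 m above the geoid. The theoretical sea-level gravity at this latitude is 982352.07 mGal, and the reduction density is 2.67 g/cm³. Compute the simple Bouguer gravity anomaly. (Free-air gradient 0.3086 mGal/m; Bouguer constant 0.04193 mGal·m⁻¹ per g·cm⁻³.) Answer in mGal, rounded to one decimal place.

Free-air correction = 0.3086 × 1302.0 = 401.80 mGal
Free-air anomaly = 982190.44 − 982352.07 + (401.80) = 240.17 mGal
Bouguer slab correction = 0.04193 × 2.67 × 1302.0 = 145.76 mGal
Simple Bouguer anomaly = 240.17 − (145.76) = 94.41 mGal

94.4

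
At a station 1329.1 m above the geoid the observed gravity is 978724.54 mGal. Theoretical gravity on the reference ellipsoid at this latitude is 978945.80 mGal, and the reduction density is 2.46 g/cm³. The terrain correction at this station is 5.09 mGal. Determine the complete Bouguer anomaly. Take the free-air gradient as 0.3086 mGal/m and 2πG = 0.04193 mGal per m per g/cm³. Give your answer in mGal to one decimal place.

56.9

Free-air correction = 0.3086 × 1329.1 = 410.16 mGal
Free-air anomaly = 978724.54 − 978945.80 + (410.16) = 188.90 mGal
Bouguer slab correction = 0.04193 × 2.46 × 1329.1 = 137.09 mGal
Simple Bouguer anomaly = 188.90 − (137.09) = 51.81 mGal
Complete Bouguer anomaly = 51.81 + 5.09 = 56.90 mGal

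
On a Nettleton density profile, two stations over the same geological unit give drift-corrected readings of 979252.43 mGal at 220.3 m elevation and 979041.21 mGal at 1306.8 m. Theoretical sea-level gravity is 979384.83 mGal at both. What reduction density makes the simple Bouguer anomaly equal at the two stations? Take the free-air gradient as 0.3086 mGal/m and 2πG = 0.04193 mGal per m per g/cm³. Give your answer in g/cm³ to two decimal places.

2.72

Δg_obs = 979041.21 − 979252.43 = -211.22 mGal over Δh = 1306.8 − 220.3 = 1086.5 m
Equal Bouguer anomalies ⇒ Δg_obs + (0.3086 − 0.04193ρ)·Δh = 0
0.3086 − 0.04193ρ = −Δg_obs/Δh = 0.19440
ρ = (0.3086 − 0.19440) / 0.04193 = 2.72 g/cm³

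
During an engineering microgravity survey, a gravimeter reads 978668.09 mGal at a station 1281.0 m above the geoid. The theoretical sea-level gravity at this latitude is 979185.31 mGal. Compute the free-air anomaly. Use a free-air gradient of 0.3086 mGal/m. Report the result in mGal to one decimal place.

Free-air correction = 0.3086 × 1281.0 = 395.32 mGal
Free-air anomaly = 978668.09 − 979185.31 + (395.32) = -121.90 mGal

-121.9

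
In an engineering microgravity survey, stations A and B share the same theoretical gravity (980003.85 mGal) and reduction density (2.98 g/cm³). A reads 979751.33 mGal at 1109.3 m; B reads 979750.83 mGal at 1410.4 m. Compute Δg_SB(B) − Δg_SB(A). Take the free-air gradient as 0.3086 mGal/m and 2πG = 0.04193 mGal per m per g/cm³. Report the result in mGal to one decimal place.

Δg_SB(A) = 979751.33 − 980003.85 + 0.3086×1109.3 − 0.04193×2.98×1109.3 = -48.80 mGal
Δg_SB(B) = 979750.83 − 980003.85 + 0.3086×1410.4 − 0.04193×2.98×1410.4 = 6.00 mGal
Difference = 6.00 − (-48.80) = 54.80 mGal

54.8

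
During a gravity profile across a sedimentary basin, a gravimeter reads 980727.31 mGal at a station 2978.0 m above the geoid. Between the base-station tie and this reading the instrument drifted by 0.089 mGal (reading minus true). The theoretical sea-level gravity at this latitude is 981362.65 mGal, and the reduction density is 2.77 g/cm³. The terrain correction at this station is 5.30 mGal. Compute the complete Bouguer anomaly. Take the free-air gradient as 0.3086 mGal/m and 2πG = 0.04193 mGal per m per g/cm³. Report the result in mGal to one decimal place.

Drift-corrected reading = 980727.31 − (0.089) = 980727.221 mGal
Free-air correction = 0.3086 × 2978.0 = 919.01 mGal
Free-air anomaly = 980727.221 − 981362.65 + (919.01) = 283.581 mGal
Bouguer slab correction = 0.04193 × 2.77 × 2978.0 = 345.88 mGal
Simple Bouguer anomaly = 283.581 − (345.88) = -62.299 mGal
Complete Bouguer anomaly = -62.299 + 5.30 = -56.999 mGal

-57.0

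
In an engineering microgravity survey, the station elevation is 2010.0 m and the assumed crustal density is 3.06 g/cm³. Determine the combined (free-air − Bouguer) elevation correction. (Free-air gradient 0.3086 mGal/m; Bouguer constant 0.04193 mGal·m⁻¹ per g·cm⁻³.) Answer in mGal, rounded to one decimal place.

362.4

Combined gradient = 0.3086 − 0.04193 × 3.06 = 0.1802942 mGal/m
Combined elevation correction = 0.1802942 × 2010.0 = 362.4 mGal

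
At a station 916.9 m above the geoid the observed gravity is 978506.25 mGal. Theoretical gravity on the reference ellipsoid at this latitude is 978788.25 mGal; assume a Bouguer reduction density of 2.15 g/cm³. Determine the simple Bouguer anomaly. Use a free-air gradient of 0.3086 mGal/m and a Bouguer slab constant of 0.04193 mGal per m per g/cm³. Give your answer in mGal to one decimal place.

-81.7

Free-air correction = 0.3086 × 916.9 = 282.96 mGal
Free-air anomaly = 978506.25 − 978788.25 + (282.96) = 0.96 mGal
Bouguer slab correction = 0.04193 × 2.15 × 916.9 = 82.66 mGal
Simple Bouguer anomaly = 0.96 − (82.66) = -81.70 mGal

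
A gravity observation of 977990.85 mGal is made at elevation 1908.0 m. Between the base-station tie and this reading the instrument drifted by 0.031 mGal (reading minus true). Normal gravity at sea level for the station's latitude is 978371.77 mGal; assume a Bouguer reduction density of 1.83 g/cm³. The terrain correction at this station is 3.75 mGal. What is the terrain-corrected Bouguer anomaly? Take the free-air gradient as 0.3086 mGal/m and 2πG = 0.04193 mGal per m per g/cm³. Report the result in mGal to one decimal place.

65.2

Drift-corrected reading = 977990.85 − (0.031) = 977990.819 mGal
Free-air correction = 0.3086 × 1908.0 = 588.81 mGal
Free-air anomaly = 977990.819 − 978371.77 + (588.81) = 207.859 mGal
Bouguer slab correction = 0.04193 × 1.83 × 1908.0 = 146.40 mGal
Simple Bouguer anomaly = 207.859 − (146.40) = 61.459 mGal
Complete Bouguer anomaly = 61.459 + 3.75 = 65.209 mGal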